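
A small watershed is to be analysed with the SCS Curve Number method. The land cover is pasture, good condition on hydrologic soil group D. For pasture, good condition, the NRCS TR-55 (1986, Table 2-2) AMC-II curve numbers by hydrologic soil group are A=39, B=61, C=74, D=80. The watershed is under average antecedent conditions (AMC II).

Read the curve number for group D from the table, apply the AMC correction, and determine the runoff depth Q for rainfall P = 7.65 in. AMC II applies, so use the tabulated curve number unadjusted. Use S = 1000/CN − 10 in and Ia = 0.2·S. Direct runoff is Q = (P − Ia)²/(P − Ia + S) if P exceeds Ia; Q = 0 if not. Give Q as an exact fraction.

NRCS table: pasture, good condition, soil group D → CN(II) = 80
AMC II — tabulated CN = 80 applies directly.
Max retention: S = 1000/80 − 10 = 5/2 in (≈ 2.500 in)
Ia = 0.2·(5/2) = 1/2 in ≈ 0.500 in
P − Ia = 7.650 − 0.500 = 143/20 ≈ 7.150 in (> 0, runoff occurs)
Runoff Q = (P−Ia)²/(P−Ia+S) = (7.150)²/(7.150+2.500) = 20449/3860 ≈ 5.298 in

Q = 20449/3860 in ≈ 5.298 in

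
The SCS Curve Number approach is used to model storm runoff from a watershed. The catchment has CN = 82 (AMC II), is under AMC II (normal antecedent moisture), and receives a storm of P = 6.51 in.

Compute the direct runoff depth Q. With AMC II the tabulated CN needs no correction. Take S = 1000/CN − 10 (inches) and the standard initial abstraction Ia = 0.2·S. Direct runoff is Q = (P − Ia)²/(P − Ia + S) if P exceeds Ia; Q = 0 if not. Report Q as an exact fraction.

CN(II) = 82; AMC II needs no correction.
Max retention: S = 1000/82 − 10 = 90/41 in (≈ 2.195 in)
Initial abstraction Ia = S/5 = (90/41)/5 = 18/41 ≈ 0.439 in
Excess rainfall: 6.510 − 0.439 = 6.071 in; P > Ia so Q > 0
Q: (24891/4100)² ÷ (33891/4100) = 206520627/46317700 in (≈ 4.459 in)

Q = 206520627/46317700 in ≈ 4.459 in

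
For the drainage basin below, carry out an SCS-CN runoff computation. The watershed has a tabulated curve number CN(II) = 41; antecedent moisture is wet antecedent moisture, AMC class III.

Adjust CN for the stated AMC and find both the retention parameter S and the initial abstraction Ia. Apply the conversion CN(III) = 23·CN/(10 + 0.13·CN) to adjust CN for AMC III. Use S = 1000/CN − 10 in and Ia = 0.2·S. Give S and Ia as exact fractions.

S = 5900/943 in ≈ 6.257 in; Ia = 1180/943 in ≈ 1.251 in

Wet (AMC III): CN(III) = 23·41/(10 + 0.13·41) = 943/(1533/100) = 94300/1533 ≈ 61.513
S = 1000/(94300/1533) − 10 = 5900/943 in ≈ 6.257 in
Initial abstraction Ia = S/5 = (5900/943)/5 = 1180/943 ≈ 1.251 in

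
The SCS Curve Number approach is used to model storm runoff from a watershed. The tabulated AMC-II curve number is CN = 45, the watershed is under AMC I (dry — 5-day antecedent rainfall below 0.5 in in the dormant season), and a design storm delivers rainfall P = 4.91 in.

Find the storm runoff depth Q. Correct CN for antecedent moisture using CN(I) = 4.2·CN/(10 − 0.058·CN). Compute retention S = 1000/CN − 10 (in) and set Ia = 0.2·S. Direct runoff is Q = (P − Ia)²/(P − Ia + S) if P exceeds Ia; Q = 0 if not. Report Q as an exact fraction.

Q = 0 in ≈ 0.000 in

CN(I) from CN(II)=45: (4.2·45)/(10 − 0.058·45) = 18900/739 ≈ 25.575
Retention S: 1000/CN − 10 with CN=25.575 → S = 5500/189 ≈ 29.101 in
Ia = 0.2S: 0.2·29.101 = 5.820 in (exactly 1100/189)
P = 4.910 ≤ Ia = 5.820 in: entire storm abstracted, Q = 0.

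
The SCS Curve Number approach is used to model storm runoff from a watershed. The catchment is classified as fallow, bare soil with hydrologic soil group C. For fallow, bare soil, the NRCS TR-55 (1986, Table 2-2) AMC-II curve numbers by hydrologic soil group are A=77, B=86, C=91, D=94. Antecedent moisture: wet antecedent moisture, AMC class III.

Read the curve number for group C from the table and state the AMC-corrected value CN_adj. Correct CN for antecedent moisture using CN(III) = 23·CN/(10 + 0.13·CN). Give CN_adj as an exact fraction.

CN_adj = 209300/2183 ≈ 95.877

NRCS table: fallow, bare soil, soil group C → CN(II) = 91
Adjust CN=91 to AMC III: 23·91/(10 + 0.13·91) → 2093 ÷ (2183/100) = 209300/2183 ≈ 95.877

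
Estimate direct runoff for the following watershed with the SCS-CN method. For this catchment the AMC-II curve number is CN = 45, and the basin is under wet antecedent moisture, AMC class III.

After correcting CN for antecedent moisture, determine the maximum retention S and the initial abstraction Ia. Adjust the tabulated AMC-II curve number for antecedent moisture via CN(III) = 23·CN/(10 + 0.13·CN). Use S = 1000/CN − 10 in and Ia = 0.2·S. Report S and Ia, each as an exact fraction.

Adjust CN=45 to AMC III: 23·45/(10 + 0.13·45) → 1035 ÷ (317/20) = 20700/317 ≈ 65.300
S = 1000/(20700/317) − 10 = 1100/207 in ≈ 5.314 in
Ia = 0.2·(1100/207) = 220/207 in ≈ 1.063 in

S = 1100/207 in ≈ 5.314 in; Ia = 220/207 in ≈ 1.063 in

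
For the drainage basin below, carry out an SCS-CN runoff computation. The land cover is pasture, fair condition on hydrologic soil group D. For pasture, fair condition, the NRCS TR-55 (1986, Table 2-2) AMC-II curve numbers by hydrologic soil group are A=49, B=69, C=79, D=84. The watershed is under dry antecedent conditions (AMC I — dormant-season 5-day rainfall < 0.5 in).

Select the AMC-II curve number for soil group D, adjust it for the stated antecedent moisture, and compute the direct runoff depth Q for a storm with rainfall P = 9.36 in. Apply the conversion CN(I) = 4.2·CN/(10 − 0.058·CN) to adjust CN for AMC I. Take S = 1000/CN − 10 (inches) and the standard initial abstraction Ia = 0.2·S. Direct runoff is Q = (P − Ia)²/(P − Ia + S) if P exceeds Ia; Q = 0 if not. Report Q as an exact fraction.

NRCS table: pasture, fair condition, soil group D → CN(II) = 84
CN(I) from CN(II)=84: (4.2·84)/(10 − 0.058·84) = 44100/641 ≈ 68.799
Retention S: 1000/CN − 10 with CN=68.799 → S = 2000/441 ≈ 4.535 in
Ia = 0.2·(2000/441) = 400/441 in ≈ 0.907 in
Since P=9.360 > Ia=0.907: effective rainfall P−Ia = 93194/11025 in
Q = (93194/11025)²/((93194/11025) + 2000/441) = (8685121636/121550625)/(143194/11025) = 4342560818/789356925 in ≈ 5.501 in

Q = 4342560818/789356925 in ≈ 5.501 in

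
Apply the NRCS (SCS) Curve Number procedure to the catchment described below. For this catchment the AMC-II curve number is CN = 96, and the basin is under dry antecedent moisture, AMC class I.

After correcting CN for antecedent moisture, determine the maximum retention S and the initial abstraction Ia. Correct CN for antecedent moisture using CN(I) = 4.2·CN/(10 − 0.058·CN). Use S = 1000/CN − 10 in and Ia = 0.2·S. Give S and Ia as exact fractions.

S = 125/126 in ≈ 0.992 in; Ia = 25/126 in ≈ 0.198 in

Adjust CN=96 to AMC I: 4.2·96/(10 − 0.058·96) → (2016/5) ÷ (554/125) = 25200/277 ≈ 90.975
S = 1000/(25200/277) − 10 = 125/126 in ≈ 0.992 in
Ia = 0.2·(125/126) = 25/126 in ≈ 0.198 in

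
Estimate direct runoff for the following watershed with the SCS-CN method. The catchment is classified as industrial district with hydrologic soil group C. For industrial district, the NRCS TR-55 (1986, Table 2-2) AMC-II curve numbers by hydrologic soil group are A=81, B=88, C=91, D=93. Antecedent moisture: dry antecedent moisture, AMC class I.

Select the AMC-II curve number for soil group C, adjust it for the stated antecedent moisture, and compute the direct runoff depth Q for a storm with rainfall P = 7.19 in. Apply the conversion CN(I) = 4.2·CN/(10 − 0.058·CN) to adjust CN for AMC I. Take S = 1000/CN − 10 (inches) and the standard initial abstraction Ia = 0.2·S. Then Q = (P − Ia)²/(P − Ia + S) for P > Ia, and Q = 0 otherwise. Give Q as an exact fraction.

Q = 183186568009/36818791100 in ≈ 4.975 in

NRCS table: industrial district, soil group C → CN(II) = 91
Dry (AMC I): CN(I) = 4.2·91/(10 − 0.058·91) = (1911/5)/(2361/500) = 63700/787 ≈ 80.940
Max retention: S = 1000/(63700/787) − 10 = 1500/637 in (≈ 2.355 in)
Ia = 0.2·(1500/637) = 300/637 in ≈ 0.471 in
P − Ia = 7.190 − 0.471 = 428003/63700 ≈ 6.719 in (> 0, runoff occurs)
Q = (428003/63700)²/((428003/63700) + 1500/637) = (183186568009/4057690000)/(578003/63700) = 183186568009/36818791100 in ≈ 4.975 in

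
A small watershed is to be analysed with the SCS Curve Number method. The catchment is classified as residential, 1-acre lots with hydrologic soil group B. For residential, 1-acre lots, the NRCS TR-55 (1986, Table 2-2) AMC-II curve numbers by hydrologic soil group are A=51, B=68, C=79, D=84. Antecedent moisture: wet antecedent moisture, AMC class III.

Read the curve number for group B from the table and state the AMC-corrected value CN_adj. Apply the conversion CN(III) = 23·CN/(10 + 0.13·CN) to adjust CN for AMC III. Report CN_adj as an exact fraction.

NRCS table: residential, 1-acre lots, soil group B → CN(II) = 68
CN(III) from CN(II)=68: (23·68)/(10 + 0.13·68) = 39100/471 ≈ 83.015

CN_adj = 39100/471 ≈ 83.015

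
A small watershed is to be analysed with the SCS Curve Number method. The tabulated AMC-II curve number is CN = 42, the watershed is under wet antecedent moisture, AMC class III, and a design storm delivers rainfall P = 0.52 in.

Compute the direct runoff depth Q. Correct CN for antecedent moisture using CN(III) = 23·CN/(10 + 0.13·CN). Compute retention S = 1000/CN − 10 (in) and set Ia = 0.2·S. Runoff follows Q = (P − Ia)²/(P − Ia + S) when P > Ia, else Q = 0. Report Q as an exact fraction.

Q = 0 in ≈ 0.000 in

Wet (AMC III): CN(III) = 23·42/(10 + 0.13·42) = 966/(773/50) = 48300/773 ≈ 62.484
S = 1000/(48300/773) − 10 = 2900/483 in ≈ 6.004 in
Ia = 0.2·(2900/483) = 580/483 in ≈ 1.201 in
P = 0.520 ≤ Ia = 1.201 in: entire storm abstracted, Q = 0.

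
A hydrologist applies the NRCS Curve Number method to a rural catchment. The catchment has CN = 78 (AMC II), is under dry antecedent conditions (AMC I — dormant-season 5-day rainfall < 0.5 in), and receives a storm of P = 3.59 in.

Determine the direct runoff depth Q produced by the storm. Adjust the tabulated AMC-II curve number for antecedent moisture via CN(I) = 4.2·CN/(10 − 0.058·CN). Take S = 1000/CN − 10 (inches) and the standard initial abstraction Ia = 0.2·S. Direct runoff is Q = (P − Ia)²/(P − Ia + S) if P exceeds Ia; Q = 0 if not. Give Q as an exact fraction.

CN(I) from CN(II)=78: (4.2·78)/(10 − 0.058·78) = 81900/1369 ≈ 59.825
Retention S: 1000/CN − 10 with CN=59.825 → S = 5500/819 ≈ 6.716 in
Ia = 0.2·(5500/819) = 1100/819 in ≈ 1.343 in
Excess rainfall: 3.590 − 1.343 = 2.247 in; P > Ia so Q > 0
Q = (184021/81900)²/((184021/81900) + 5500/819) = (33863728441/6707610000)/(734021/81900) = 33863728441/60116319900 in ≈ 0.563 in

Q = 33863728441/60116319900 in ≈ 0.563 in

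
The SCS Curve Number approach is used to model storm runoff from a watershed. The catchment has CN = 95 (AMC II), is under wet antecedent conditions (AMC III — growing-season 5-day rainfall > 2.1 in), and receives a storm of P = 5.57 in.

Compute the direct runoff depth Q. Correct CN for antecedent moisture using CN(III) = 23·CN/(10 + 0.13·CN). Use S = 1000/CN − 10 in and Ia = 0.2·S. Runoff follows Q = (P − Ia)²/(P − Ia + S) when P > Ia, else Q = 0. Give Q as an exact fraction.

Q = 58278305281/10986573300 in ≈ 5.305 in

Wet (AMC III): CN(III) = 23·95/(10 + 0.13·95) = 2185/(447/20) = 43700/447 ≈ 97.763
Retention S: 1000/CN − 10 with CN=97.763 → S = 100/437 ≈ 0.229 in
Ia = 0.2S: 0.2·0.229 = 0.046 in (exactly 20/437)
Since P=5.570 > Ia=0.046: effective rainfall P−Ia = 241409/43700 in
Runoff Q = (P−Ia)²/(P−Ia+S) = (5.524)²/(5.524+0.229) = 58278305281/10986573300 ≈ 5.305 in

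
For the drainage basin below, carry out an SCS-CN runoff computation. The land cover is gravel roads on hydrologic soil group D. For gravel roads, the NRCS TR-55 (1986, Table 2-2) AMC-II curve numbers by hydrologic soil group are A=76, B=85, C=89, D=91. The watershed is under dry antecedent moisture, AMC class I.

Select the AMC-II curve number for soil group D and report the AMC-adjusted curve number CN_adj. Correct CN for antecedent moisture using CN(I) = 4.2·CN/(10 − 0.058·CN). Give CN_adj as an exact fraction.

NRCS table: gravel roads, soil group D → CN(II) = 91
CN(I) from CN(II)=91: (4.2·91)/(10 − 0.058·91) = 63700/787 ≈ 80.940

CN_adj = 63700/787 ≈ 80.940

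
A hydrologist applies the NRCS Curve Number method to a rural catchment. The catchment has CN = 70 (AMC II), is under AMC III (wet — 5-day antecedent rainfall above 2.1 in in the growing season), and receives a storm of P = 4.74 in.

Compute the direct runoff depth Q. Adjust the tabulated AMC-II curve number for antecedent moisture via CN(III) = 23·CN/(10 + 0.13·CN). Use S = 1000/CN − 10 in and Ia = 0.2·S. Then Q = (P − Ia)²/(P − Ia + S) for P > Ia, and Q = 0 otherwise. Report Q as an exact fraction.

Q = 137334961/44862650 in ≈ 3.061 in

Adjust CN=70 to AMC III: 23·70/(10 + 0.13·70) → 1610 ÷ (191/10) = 16100/191 ≈ 84.293
Max retention: S = 1000/(16100/191) − 10 = 300/161 in (≈ 1.863 in)
Ia = 0.2S: 0.2·1.863 = 0.373 in (exactly 60/161)
Since P=4.740 > Ia=0.373: effective rainfall P−Ia = 35157/8050 in
Q = (35157/8050)²/((35157/8050) + 300/161) = (1236014649/64802500)/(50157/8050) = 137334961/44862650 in ≈ 3.061 in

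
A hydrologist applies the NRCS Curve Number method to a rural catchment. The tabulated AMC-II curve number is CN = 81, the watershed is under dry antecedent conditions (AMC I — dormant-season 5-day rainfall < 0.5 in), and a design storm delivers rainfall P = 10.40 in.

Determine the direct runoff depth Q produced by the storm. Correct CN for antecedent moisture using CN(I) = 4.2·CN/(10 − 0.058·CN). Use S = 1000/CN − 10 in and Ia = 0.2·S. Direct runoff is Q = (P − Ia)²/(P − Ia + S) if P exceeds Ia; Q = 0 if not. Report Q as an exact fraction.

Q = 1558354576/268868565 in ≈ 5.796 in

CN(I) from CN(II)=81: (4.2·81)/(10 − 0.058·81) = 170100/2651 ≈ 64.164
Max retention: S = 1000/(170100/2651) − 10 = 9500/1701 in (≈ 5.585 in)
Initial abstraction Ia = S/5 = (9500/1701)/5 = 1900/1701 ≈ 1.117 in
P − Ia = 10.400 − 1.117 = 78952/8505 ≈ 9.283 in (> 0, runoff occurs)
Q: (78952/8505)² ÷ (126452/8505) = 1558354576/268868565 in (≈ 5.796 in)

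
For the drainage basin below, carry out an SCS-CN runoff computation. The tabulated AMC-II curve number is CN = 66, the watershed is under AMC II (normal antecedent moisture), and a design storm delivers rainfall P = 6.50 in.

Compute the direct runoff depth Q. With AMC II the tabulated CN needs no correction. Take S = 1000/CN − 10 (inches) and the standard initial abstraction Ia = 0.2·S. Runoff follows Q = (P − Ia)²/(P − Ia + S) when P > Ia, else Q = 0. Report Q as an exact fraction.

Q = 130321/46266 in ≈ 2.817 in

Average conditions: CN = 66 (no AMC adjustment).
S = 1000/66 − 10 = 170/33 in ≈ 5.152 in
Ia = 0.2·(170/33) = 34/33 in ≈ 1.030 in
Excess rainfall: 6.500 − 1.030 = 5.470 in; P > Ia so Q > 0
Q: (361/66)² ÷ (701/66) = 130321/46266 in (≈ 2.817 in)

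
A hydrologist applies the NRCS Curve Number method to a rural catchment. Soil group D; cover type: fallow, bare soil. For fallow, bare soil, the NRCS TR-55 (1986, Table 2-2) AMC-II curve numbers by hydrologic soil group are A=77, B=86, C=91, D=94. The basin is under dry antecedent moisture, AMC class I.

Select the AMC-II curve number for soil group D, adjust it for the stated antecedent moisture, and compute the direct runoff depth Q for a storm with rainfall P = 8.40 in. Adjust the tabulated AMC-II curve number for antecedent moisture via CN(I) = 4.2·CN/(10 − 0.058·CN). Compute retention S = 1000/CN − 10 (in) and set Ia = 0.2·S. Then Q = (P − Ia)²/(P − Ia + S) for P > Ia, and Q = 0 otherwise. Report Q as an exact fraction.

Q = 88684562/13010305 in ≈ 6.816 in

NRCS table: fallow, bare soil, soil group D → CN(II) = 94
CN(I) from CN(II)=94: (4.2·94)/(10 − 0.058·94) = 32900/379 ≈ 86.807
S = 1000/(32900/379) − 10 = 500/329 in ≈ 1.520 in
Ia = 0.2S: 0.2·1.520 = 0.304 in (exactly 100/329)
Since P=8.400 > Ia=0.304: effective rainfall P−Ia = 13318/1645 in
Q: (13318/1645)² ÷ (15818/1645) = 88684562/13010305 in (≈ 6.816 in)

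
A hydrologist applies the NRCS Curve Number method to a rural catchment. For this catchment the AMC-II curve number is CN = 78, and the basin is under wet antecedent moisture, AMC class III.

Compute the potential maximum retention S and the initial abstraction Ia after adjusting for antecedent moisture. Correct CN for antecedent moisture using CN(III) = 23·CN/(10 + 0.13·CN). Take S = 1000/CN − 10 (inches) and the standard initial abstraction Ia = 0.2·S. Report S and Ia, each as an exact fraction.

Wet (AMC III): CN(III) = 23·78/(10 + 0.13·78) = 1794/(1007/50) = 89700/1007 ≈ 89.076
S = 1000/(89700/1007) − 10 = 1100/897 in ≈ 1.226 in
Initial abstraction Ia = S/5 = (1100/897)/5 = 220/897 ≈ 0.245 in

S = 1100/897 in ≈ 1.226 in; Ia = 220/897 in ≈ 0.245 in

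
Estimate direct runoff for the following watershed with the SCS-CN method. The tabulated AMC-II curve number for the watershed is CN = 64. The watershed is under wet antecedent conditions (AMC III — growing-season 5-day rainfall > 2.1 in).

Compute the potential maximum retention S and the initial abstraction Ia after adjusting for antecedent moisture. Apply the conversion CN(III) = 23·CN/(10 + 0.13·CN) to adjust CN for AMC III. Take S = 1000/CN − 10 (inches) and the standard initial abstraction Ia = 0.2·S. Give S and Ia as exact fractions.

S = 225/92 in ≈ 2.446 in; Ia = 45/92 in ≈ 0.489 in

Adjust CN=64 to AMC III: 23·64/(10 + 0.13·64) → 1472 ÷ (458/25) = 18400/229 ≈ 80.349
S = 1000/(18400/229) − 10 = 225/92 in ≈ 2.446 in
Ia = 0.2·(225/92) = 45/92 in ≈ 0.489 in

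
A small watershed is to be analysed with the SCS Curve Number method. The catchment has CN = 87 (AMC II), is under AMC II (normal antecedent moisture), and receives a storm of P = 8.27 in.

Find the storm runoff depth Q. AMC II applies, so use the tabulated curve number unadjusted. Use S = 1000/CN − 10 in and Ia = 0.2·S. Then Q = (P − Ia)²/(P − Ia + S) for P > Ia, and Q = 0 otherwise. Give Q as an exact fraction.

Q = 4809283801/716436300 in ≈ 6.713 in

AMC II — tabulated CN = 87 applies directly.
Max retention: S = 1000/87 − 10 = 130/87 in (≈ 1.494 in)
Ia = 0.2·(130/87) = 26/87 in ≈ 0.299 in
Since P=8.270 > Ia=0.299: effective rainfall P−Ia = 69349/8700 in
Q: (69349/8700)² ÷ (82349/8700) = 4809283801/716436300 in (≈ 6.713 in)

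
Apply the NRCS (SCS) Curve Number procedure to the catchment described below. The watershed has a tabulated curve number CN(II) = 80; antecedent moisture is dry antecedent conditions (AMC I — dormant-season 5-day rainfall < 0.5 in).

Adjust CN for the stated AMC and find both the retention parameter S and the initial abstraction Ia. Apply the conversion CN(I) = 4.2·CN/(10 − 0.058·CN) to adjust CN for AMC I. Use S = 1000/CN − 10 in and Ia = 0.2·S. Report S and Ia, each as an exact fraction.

Adjust CN=80 to AMC I: 4.2·80/(10 − 0.058·80) → 336 ÷ (134/25) = 4200/67 ≈ 62.687
Retention S: 1000/CN − 10 with CN=62.687 → S = 125/21 ≈ 5.952 in
Initial abstraction Ia = S/5 = (125/21)/5 = 25/21 ≈ 1.190 in

S = 125/21 in ≈ 5.952 in; Ia = 25/21 in ≈ 1.190 in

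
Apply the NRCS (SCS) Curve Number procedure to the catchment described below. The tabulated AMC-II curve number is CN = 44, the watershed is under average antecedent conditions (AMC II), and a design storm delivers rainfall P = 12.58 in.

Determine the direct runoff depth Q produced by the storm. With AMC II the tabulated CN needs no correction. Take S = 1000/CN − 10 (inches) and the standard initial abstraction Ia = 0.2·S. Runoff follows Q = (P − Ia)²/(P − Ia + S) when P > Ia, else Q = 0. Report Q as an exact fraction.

Average conditions: CN = 44 (no AMC adjustment).
S = 1000/44 − 10 = 140/11 in ≈ 12.727 in
Initial abstraction Ia = S/5 = (140/11)/5 = 28/11 ≈ 2.545 in
P − Ia = 12.580 − 2.545 = 5519/550 ≈ 10.035 in (> 0, runoff occurs)
Q: (5519/550)² ÷ (12519/550) = 30459361/6885450 in (≈ 4.424 in)

Q = 30459361/6885450 in ≈ 4.424 in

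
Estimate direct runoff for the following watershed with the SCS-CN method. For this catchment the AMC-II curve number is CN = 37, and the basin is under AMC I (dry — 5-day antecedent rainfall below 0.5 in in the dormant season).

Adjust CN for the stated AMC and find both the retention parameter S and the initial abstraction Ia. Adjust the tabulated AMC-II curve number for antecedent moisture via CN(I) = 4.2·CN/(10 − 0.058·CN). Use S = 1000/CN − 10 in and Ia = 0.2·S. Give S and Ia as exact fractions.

Dry (AMC I): CN(I) = 4.2·37/(10 − 0.058·37) = (777/5)/(3927/500) = 3700/187 ≈ 19.786
S = 1000/(3700/187) − 10 = 1500/37 in ≈ 40.541 in
Initial abstraction Ia = S/5 = (1500/37)/5 = 300/37 ≈ 8.108 in

S = 1500/37 in ≈ 40.541 in; Ia = 300/37 in ≈ 8.108 in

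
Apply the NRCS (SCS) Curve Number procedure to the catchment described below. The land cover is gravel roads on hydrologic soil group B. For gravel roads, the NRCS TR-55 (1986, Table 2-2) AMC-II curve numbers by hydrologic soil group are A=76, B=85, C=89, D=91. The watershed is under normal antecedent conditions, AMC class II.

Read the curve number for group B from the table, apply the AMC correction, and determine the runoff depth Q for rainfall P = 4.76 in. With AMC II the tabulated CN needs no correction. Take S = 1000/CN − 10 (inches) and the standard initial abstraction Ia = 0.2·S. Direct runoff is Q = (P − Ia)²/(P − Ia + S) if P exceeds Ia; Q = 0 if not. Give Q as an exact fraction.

NRCS table: gravel roads, soil group B → CN(II) = 85
AMC II — tabulated CN = 85 applies directly.
Retention S: 1000/CN − 10 with CN=85.000 → S = 30/17 ≈ 1.765 in
Ia = 0.2S: 0.2·1.765 = 0.353 in (exactly 6/17)
P − Ia = 4.760 − 0.353 = 1873/425 ≈ 4.407 in (> 0, runoff occurs)
Runoff Q = (P−Ia)²/(P−Ia+S) = (4.407)²/(4.407+1.765) = 3508129/1114775 ≈ 3.147 in

Q = 3508129/1114775 in ≈ 3.147 in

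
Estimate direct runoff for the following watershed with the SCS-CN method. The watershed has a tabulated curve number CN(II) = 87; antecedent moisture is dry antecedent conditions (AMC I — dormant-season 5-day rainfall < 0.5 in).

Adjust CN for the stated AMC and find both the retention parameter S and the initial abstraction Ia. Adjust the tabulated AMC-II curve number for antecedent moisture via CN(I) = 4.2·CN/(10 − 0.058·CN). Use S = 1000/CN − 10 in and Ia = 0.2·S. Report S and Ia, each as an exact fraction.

S = 6500/1827 in ≈ 3.558 in; Ia = 1300/1827 in ≈ 0.712 in

CN(I) from CN(II)=87: (4.2·87)/(10 − 0.058·87) = 182700/2477 ≈ 73.759
Max retention: S = 1000/(182700/2477) − 10 = 6500/1827 in (≈ 3.558 in)
Initial abstraction Ia = S/5 = (6500/1827)/5 = 1300/1827 ≈ 0.712 in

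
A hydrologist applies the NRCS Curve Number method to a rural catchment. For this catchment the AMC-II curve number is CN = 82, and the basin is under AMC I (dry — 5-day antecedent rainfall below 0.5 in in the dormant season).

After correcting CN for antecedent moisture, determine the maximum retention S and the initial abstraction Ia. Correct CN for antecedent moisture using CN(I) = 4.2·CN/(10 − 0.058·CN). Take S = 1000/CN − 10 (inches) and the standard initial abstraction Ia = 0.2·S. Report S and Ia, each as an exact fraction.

Dry (AMC I): CN(I) = 4.2·82/(10 − 0.058·82) = (1722/5)/(1311/250) = 28700/437 ≈ 65.675
S = 1000/(28700/437) − 10 = 1500/287 in ≈ 5.226 in
Initial abstraction Ia = S/5 = (1500/287)/5 = 300/287 ≈ 1.045 in

S = 1500/287 in ≈ 5.226 in; Ia = 300/287 in ≈ 1.045 in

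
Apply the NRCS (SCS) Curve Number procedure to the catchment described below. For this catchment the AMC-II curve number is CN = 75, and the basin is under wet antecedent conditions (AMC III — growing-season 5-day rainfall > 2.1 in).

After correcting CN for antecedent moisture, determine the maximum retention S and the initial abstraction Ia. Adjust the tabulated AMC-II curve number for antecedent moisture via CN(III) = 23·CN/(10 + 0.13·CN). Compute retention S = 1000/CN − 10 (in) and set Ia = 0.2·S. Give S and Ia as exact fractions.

CN(III) from CN(II)=75: (23·75)/(10 + 0.13·75) = 6900/79 ≈ 87.342
S = 1000/(6900/79) − 10 = 100/69 in ≈ 1.449 in
Ia = 0.2S: 0.2·1.449 = 0.290 in (exactly 20/69)

S = 100/69 in ≈ 1.449 in; Ia = 20/69 in ≈ 0.290 in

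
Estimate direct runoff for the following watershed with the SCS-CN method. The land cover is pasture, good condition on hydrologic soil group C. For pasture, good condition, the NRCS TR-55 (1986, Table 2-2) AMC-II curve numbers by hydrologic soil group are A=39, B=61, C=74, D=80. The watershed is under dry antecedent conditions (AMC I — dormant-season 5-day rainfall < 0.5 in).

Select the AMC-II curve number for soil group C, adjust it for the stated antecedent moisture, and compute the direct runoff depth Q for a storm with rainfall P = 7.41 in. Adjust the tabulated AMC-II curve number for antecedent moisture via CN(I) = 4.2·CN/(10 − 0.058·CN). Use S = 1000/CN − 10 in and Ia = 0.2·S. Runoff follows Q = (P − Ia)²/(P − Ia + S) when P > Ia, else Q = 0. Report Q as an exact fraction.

NRCS table: pasture, good condition, soil group C → CN(II) = 74
CN(I) from CN(II)=74: (4.2·74)/(10 − 0.058·74) = 77700/1427 ≈ 54.450
S = 1000/(77700/1427) − 10 = 6500/777 in ≈ 8.366 in
Ia = 0.2·(6500/777) = 1300/777 in ≈ 1.673 in
Since P=7.410 > Ia=1.673: effective rainfall P−Ia = 445757/77700 in
Q = (445757/77700)²/((445757/77700) + 6500/777) = (198699303049/6037290000)/(1095757/77700) = 15284561773/6549255300 in ≈ 2.334 in

Q = 15284561773/6549255300 in ≈ 2.334 in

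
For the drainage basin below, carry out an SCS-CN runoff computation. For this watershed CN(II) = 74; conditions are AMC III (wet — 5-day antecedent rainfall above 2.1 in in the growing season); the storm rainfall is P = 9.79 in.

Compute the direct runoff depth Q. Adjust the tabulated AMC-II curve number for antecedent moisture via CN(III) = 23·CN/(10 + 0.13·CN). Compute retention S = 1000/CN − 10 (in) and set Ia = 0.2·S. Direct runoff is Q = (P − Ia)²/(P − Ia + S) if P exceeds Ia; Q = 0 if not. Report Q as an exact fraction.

Q = 651457222641/79749677900 in ≈ 8.169 in

Wet (AMC III): CN(III) = 23·74/(10 + 0.13·74) = 1702/(981/50) = 85100/981 ≈ 86.748
Retention S: 1000/CN − 10 with CN=86.748 → S = 1300/851 ≈ 1.528 in
Ia = 0.2·(1300/851) = 260/851 in ≈ 0.306 in
P − Ia = 9.790 − 0.306 = 807129/85100 ≈ 9.484 in (> 0, runoff occurs)
Q: (807129/85100)² ÷ (937129/85100) = 651457222641/79749677900 in (≈ 8.169 in)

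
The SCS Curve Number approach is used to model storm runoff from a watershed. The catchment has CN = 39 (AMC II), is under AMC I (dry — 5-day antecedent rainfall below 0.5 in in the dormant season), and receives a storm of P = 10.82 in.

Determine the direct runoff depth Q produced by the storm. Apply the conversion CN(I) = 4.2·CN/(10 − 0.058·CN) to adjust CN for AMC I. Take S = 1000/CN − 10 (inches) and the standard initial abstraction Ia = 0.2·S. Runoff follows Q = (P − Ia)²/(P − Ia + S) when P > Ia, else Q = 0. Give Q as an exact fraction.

Q = 19065810241/68103085050 in ≈ 0.280 in

CN(I) from CN(II)=39: (4.2·39)/(10 − 0.058·39) = 81900/3869 ≈ 21.168
S = 1000/(81900/3869) − 10 = 30500/819 in ≈ 37.241 in
Ia = 0.2·(30500/819) = 6100/819 in ≈ 7.448 in
Since P=10.820 > Ia=7.448: effective rainfall P−Ia = 138079/40950 in
Q = (138079/40950)²/((138079/40950) + 30500/819) = (19065810241/1676902500)/(1663079/40950) = 19065810241/68103085050 in ≈ 0.280 in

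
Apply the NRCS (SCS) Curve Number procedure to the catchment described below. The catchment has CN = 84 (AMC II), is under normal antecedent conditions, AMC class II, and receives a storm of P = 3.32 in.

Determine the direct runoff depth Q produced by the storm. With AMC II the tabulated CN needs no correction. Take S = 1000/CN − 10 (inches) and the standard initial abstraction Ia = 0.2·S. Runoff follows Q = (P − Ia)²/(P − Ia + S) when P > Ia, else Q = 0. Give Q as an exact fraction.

Q = 2380849/1335075 in ≈ 1.783 in

AMC II — tabulated CN = 84 applies directly.
S = 1000/84 − 10 = 40/21 in ≈ 1.905 in
Initial abstraction Ia = S/5 = (40/21)/5 = 8/21 ≈ 0.381 in
P − Ia = 3.320 − 0.381 = 1543/525 ≈ 2.939 in (> 0, runoff occurs)
Q: (1543/525)² ÷ (2543/525) = 2380849/1335075 in (≈ 1.783 in)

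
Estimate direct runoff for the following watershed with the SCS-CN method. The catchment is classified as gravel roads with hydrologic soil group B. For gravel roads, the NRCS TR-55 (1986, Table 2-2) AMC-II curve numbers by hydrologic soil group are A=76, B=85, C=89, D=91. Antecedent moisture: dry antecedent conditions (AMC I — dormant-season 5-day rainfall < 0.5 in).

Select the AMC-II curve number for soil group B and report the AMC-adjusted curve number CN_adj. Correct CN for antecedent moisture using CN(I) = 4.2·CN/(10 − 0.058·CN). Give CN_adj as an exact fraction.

CN_adj = 11900/169 ≈ 70.414

NRCS table: gravel roads, soil group B → CN(II) = 85
CN(I) from CN(II)=85: (4.2·85)/(10 − 0.058·85) = 11900/169 ≈ 70.414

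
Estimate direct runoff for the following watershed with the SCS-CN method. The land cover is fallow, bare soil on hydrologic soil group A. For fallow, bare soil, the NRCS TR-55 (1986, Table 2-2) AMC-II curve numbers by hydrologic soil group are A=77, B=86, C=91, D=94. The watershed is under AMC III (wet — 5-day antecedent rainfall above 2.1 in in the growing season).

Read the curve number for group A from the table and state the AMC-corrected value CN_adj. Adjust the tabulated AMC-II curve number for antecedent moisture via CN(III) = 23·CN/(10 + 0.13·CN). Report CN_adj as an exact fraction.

CN_adj = 7700/87 ≈ 88.506

NRCS table: fallow, bare soil, soil group A → CN(II) = 77
CN(III) from CN(II)=77: (23·77)/(10 + 0.13·77) = 7700/87 ≈ 88.506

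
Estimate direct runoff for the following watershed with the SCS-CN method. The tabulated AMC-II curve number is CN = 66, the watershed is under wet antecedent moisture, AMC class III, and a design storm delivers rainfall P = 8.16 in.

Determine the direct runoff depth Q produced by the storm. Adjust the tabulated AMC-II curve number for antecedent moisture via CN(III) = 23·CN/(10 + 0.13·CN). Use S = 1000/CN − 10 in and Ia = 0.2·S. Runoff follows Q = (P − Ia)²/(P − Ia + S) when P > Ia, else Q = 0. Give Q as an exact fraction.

Q = 314915072/52693575 in ≈ 5.976 in

Wet (AMC III): CN(III) = 23·66/(10 + 0.13·66) = 1518/(929/50) = 75900/929 ≈ 81.701
Retention S: 1000/CN − 10 with CN=81.701 → S = 1700/759 ≈ 2.240 in
Ia = 0.2S: 0.2·2.240 = 0.448 in (exactly 340/759)
Excess rainfall: 8.160 − 0.448 = 7.712 in; P > Ia so Q > 0
Q = (146336/18975)²/((146336/18975) + 1700/759) = (21414224896/360050625)/(188836/18975) = 314915072/52693575 in ≈ 5.976 in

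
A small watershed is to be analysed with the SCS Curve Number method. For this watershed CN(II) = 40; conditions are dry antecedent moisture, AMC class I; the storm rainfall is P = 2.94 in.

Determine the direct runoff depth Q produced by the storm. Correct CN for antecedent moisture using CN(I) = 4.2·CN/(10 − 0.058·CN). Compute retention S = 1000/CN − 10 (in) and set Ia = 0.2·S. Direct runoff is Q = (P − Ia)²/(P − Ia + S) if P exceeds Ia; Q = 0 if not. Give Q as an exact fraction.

Dry (AMC I): CN(I) = 4.2·40/(10 − 0.058·40) = 168/(192/25) = 175/8 ≈ 21.875
Retention S: 1000/CN − 10 with CN=21.875 → S = 250/7 ≈ 35.714 in
Ia = 0.2S: 0.2·35.714 = 7.143 in (exactly 50/7)
P = 2.940 ≤ Ia = 7.143 in: entire storm abstracted, Q = 0.

Q = 0 in ≈ 0.000 in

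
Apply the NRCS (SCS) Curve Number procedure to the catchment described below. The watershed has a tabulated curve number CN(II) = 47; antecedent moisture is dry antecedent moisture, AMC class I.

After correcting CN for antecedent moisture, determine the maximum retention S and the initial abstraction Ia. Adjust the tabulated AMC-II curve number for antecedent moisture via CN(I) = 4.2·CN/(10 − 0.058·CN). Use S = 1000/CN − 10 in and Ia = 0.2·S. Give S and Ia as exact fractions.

S = 26500/987 in ≈ 26.849 in; Ia = 5300/987 in ≈ 5.370 in

Dry (AMC I): CN(I) = 4.2·47/(10 − 0.058·47) = (987/5)/(3637/500) = 98700/3637 ≈ 27.138
S = 1000/(98700/3637) − 10 = 26500/987 in ≈ 26.849 in
Ia = 0.2S: 0.2·26.849 = 5.370 in (exactly 5300/987)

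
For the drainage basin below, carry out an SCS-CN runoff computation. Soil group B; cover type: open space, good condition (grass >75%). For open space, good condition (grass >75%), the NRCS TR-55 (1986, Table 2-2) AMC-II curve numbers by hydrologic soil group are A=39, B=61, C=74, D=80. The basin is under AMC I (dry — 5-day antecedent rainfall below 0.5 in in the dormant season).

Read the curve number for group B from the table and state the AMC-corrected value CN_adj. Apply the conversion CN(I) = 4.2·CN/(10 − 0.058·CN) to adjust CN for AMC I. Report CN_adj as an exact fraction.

CN_adj = 42700/1077 ≈ 39.647

NRCS table: open space, good condition (grass >75%), soil group B → CN(II) = 61
Dry (AMC I): CN(I) = 4.2·61/(10 − 0.058·61) = (1281/5)/(3231/500) = 42700/1077 ≈ 39.647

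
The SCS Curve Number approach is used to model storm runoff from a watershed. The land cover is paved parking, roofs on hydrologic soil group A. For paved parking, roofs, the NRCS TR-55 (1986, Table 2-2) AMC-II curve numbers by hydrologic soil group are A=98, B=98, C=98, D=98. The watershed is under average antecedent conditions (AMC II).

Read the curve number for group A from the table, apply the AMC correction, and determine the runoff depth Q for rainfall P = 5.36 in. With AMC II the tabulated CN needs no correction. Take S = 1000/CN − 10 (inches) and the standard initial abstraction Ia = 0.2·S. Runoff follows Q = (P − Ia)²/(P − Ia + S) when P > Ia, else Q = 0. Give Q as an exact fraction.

Q = 21229128/4144175 in ≈ 5.123 in

NRCS table: paved parking, roofs, soil group A → CN(II) = 98
CN(II) = 98; AMC II needs no correction.
Retention S: 1000/CN − 10 with CN=98.000 → S = 10/49 ≈ 0.204 in
Initial abstraction Ia = S/5 = (10/49)/5 = 2/49 ≈ 0.041 in
P − Ia = 5.360 − 0.041 = 6516/1225 ≈ 5.319 in (> 0, runoff occurs)
Runoff Q = (P−Ia)²/(P−Ia+S) = (5.319)²/(5.319+0.204) = 21229128/4144175 ≈ 5.123 in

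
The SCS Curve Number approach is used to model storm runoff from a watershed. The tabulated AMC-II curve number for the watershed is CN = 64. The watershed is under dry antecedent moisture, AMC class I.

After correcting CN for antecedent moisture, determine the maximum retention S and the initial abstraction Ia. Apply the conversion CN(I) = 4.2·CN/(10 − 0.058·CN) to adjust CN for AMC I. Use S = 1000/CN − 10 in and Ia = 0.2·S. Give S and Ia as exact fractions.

S = 375/28 in ≈ 13.393 in; Ia = 75/28 in ≈ 2.679 in

CN(I) from CN(II)=64: (4.2·64)/(10 − 0.058·64) = 5600/131 ≈ 42.748
Max retention: S = 1000/(5600/131) − 10 = 375/28 in (≈ 13.393 in)
Ia = 0.2·(375/28) = 75/28 in ≈ 2.679 in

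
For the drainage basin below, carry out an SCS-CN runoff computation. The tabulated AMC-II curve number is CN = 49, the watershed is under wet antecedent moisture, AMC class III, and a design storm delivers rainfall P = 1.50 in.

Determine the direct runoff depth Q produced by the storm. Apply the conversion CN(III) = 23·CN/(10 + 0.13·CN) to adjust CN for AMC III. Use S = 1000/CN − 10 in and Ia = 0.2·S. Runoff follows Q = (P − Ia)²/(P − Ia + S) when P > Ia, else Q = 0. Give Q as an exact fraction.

Q = 599427/8671138 in ≈ 0.069 in

Adjust CN=49 to AMC III: 23·49/(10 + 0.13·49) → 1127 ÷ (1637/100) = 112700/1637 ≈ 68.845
Max retention: S = 1000/(112700/1637) − 10 = 5100/1127 in (≈ 4.525 in)
Ia = 0.2·(5100/1127) = 1020/1127 in ≈ 0.905 in
P − Ia = 1.500 − 0.905 = 1341/2254 ≈ 0.595 in (> 0, runoff occurs)
Q: (1341/2254)² ÷ (11541/2254) = 599427/8671138 in (≈ 0.069 in)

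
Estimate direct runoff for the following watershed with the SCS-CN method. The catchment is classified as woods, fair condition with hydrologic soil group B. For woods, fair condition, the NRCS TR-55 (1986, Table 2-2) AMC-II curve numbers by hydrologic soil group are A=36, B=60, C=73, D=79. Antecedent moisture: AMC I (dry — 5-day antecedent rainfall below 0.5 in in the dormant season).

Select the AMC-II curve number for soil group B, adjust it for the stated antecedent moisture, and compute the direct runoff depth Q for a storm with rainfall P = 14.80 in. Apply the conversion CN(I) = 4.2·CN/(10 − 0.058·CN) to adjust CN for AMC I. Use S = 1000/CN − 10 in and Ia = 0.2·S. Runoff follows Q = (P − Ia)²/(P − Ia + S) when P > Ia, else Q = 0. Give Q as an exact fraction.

NRCS table: woods, fair condition, soil group B → CN(II) = 60
Dry (AMC I): CN(I) = 4.2·60/(10 − 0.058·60) = 252/(163/25) = 6300/163 ≈ 38.650
S = 1000/(6300/163) − 10 = 1000/63 in ≈ 15.873 in
Ia = 0.2·(1000/63) = 200/63 in ≈ 3.175 in
P − Ia = 14.800 − 3.175 = 3662/315 ≈ 11.625 in (> 0, runoff occurs)
Runoff Q = (P−Ia)²/(P−Ia+S) = (11.625)²/(11.625+15.873) = 6705122/1364265 ≈ 4.915 in

Q = 6705122/1364265 in ≈ 4.915 in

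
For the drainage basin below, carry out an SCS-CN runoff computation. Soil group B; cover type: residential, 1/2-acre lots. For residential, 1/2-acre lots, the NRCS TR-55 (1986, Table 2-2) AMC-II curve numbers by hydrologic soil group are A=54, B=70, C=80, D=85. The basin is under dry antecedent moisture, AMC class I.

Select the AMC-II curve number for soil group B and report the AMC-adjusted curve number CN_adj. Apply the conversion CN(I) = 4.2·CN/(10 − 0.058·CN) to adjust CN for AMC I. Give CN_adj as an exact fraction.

NRCS table: residential, 1/2-acre lots, soil group B → CN(II) = 70
Dry (AMC I): CN(I) = 4.2·70/(10 − 0.058·70) = 294/(297/50) = 4900/99 ≈ 49.495

CN_adj = 4900/99 ≈ 49.495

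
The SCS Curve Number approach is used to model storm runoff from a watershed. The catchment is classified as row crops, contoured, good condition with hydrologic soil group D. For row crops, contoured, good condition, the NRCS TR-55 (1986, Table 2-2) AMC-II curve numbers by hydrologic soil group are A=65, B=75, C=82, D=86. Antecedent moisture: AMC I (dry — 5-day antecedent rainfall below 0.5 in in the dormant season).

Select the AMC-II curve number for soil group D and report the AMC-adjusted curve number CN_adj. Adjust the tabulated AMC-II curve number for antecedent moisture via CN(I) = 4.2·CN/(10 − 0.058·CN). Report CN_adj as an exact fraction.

NRCS table: row crops, contoured, good condition, soil group D → CN(II) = 86
Adjust CN=86 to AMC I: 4.2·86/(10 − 0.058·86) → (1806/5) ÷ (1253/250) = 12900/179 ≈ 72.067

CN_adj = 12900/179 ≈ 72.067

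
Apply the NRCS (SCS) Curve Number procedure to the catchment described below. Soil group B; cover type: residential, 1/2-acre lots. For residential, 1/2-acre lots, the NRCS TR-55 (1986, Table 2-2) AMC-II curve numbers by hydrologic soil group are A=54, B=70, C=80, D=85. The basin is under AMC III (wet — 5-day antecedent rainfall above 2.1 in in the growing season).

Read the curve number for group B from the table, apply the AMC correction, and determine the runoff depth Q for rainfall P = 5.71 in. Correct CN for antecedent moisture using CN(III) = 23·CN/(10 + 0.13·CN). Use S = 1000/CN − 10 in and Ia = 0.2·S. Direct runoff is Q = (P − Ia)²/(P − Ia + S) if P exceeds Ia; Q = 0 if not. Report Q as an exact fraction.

NRCS table: residential, 1/2-acre lots, soil group B → CN(II) = 70
CN(III) from CN(II)=70: (23·70)/(10 + 0.13·70) = 16100/191 ≈ 84.293
Retention S: 1000/CN − 10 with CN=84.293 → S = 300/161 ≈ 1.863 in
Initial abstraction Ia = S/5 = (300/161)/5 = 60/161 ≈ 0.373 in
P − Ia = 5.710 − 0.373 = 85931/16100 ≈ 5.337 in (> 0, runoff occurs)
Q = (85931/16100)²/((85931/16100) + 300/161) = (7384136761/259210000)/(115931/16100) = 7384136761/1866489100 in ≈ 3.956 in

Q = 7384136761/1866489100 in ≈ 3.956 in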